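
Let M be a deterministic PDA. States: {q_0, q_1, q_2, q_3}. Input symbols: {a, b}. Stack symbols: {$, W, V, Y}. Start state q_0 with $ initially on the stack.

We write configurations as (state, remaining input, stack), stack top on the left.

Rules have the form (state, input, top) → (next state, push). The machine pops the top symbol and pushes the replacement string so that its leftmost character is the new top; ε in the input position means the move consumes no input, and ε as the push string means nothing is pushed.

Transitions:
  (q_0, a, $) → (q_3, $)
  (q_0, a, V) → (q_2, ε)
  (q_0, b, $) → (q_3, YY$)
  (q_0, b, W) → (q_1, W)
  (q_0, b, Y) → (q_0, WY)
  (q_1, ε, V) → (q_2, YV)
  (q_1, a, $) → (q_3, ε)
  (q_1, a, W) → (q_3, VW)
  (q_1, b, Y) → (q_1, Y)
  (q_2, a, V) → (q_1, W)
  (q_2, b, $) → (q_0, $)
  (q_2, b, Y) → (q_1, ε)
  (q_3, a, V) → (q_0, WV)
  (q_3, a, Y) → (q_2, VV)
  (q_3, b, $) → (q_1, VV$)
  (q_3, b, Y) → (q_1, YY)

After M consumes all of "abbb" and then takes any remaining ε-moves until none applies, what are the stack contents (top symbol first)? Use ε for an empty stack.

YVV$

(q_0, abbb, $) ⊢ (q_3, bbb, $) ⊢ (q_1, bb, VV$) ⊢ (q_2, bb, YVV$) ⊢ (q_1, b, VV$) ⊢ (q_2, b, YVV$) ⊢ (q_1, ε, VV$) ⊢ (q_2, ε, YVV$)
All input consumed in state q_2 with stack YVV$.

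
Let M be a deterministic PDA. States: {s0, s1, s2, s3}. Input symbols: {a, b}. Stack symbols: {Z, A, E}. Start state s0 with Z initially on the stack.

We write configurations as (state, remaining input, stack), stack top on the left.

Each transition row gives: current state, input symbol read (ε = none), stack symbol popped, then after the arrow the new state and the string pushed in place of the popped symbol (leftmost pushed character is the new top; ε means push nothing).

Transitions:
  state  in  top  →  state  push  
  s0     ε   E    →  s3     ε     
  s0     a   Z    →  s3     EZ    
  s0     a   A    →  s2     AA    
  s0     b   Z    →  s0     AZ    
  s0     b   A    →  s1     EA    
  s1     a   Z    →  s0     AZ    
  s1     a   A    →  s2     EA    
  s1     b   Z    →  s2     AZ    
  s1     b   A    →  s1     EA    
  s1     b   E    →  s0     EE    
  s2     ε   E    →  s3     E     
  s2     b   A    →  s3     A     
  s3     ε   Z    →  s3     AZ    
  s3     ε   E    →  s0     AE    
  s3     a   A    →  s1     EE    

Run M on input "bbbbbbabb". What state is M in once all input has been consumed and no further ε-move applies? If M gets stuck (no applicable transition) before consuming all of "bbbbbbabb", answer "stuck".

stuck

(s0, bbbbbbabb, Z)
  read b, top Z: go to s0, push AZ → (s0, bbbbbabb, AZ)
  read b, top A: go to s1, push EA → (s1, bbbbabb, EAZ)
  read b, top E: go to s0, push EE → (s0, bbbabb, EEAZ)
  ε-move, top E: go to s3, push ε → (s3, bbbabb, EAZ)
  ε-move, top E: go to s0, push AE → (s0, bbbabb, AEAZ)
  read b, top A: go to s1, push EA → (s1, bbabb, EAEAZ)
  read b, top E: go to s0, push EE → (s0, babb, EEAEAZ)
  ε-move, top E: go to s3, push ε → (s3, babb, EAEAZ)
  ε-move, top E: go to s0, push AE → (s0, babb, AEAEAZ)
  read b, top A: go to s1, push EA → (s1, abb, EAEAEAZ)
No transition for (s1, a, top E); M blocks with input abb remaining.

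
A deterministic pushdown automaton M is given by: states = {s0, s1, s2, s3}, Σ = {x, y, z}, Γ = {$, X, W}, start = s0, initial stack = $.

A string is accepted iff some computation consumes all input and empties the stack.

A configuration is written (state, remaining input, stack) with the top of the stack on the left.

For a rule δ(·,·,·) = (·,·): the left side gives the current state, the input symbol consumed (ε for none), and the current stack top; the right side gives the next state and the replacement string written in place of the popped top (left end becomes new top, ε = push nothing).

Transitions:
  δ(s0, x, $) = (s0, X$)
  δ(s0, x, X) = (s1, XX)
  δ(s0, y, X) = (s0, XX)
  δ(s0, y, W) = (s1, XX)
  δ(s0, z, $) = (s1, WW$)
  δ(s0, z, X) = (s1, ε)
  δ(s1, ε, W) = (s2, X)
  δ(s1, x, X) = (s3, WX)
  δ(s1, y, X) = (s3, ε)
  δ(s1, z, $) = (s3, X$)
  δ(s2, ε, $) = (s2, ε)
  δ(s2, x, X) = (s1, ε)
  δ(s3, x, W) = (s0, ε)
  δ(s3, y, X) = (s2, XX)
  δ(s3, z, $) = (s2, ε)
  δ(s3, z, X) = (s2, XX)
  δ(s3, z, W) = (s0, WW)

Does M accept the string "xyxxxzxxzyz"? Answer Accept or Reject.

(s0, xyxxxzxxzyz, $) ⊢ (s0, yxxxzxxzyz, X$) ⊢ (s0, xxxzxxzyz, XX$) ⊢ (s1, xxzxxzyz, XXX$) ⊢ (s3, xzxxzyz, WXXX$) ⊢ (s0, zxxzyz, XXX$) ⊢ (s1, xxzyz, XX$) ⊢ (s3, xzyz, WXX$) ⊢ (s0, zyz, XX$) ⊢ (s1, yz, X$) ⊢ (s3, z, $) ⊢ (s2, ε, ε)
All input consumed and the stack is empty.

Accept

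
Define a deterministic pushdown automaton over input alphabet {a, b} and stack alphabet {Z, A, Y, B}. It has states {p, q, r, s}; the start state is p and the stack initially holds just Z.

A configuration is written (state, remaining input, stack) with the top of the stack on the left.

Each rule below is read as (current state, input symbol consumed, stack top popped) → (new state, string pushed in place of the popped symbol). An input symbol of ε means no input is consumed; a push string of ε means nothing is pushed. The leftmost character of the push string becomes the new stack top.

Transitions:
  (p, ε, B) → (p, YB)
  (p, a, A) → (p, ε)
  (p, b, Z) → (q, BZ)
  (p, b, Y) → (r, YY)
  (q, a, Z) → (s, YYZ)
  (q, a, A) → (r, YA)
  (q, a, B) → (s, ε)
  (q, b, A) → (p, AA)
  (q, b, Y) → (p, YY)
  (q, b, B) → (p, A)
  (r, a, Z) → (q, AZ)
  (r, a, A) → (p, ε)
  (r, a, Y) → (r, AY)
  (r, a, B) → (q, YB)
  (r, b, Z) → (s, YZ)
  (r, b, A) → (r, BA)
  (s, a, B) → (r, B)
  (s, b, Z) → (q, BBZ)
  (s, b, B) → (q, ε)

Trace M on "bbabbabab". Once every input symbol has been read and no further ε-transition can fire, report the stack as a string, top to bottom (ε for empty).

BBZ

(p, bbabbabab, Z)
  read b, top Z: go to q, push BZ → (q, babbabab, BZ)
  read b, top B: go to p, push A → (p, abbabab, AZ)
  read a, top A: go to p, push ε → (p, bbabab, Z)
  read b, top Z: go to q, push BZ → (q, babab, BZ)
  read b, top B: go to p, push A → (p, abab, AZ)
  read a, top A: go to p, push ε → (p, bab, Z)
  read b, top Z: go to q, push BZ → (q, ab, BZ)
  read a, top B: go to s, push ε → (s, b, Z)
  read b, top Z: go to q, push BBZ → (q, ε, BBZ)
All input consumed in state q with stack BBZ.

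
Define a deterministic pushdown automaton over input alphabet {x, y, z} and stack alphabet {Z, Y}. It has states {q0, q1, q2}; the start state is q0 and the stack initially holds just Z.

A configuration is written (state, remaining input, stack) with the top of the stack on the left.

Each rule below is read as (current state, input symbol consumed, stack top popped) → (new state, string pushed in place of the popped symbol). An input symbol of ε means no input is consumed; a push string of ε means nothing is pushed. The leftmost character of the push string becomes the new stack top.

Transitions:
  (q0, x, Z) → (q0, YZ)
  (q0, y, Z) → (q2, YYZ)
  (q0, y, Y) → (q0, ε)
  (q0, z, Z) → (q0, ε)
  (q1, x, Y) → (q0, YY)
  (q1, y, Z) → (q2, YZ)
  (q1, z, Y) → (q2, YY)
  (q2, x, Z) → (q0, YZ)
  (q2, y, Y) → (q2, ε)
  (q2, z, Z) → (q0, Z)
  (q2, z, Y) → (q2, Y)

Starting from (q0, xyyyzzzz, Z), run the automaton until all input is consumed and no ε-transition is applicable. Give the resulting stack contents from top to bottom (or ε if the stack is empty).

(q0, xyyyzzzz, Z)
  read x, top Z: go to q0, push YZ → (q0, yyyzzzz, YZ)
  read y, top Y: go to q0, push ε → (q0, yyzzzz, Z)
  read y, top Z: go to q2, push YYZ → (q2, yzzzz, YYZ)
  read y, top Y: go to q2, push ε → (q2, zzzz, YZ)
  read z, top Y: go to q2, push Y → (q2, zzz, YZ)
  read z, top Y: go to q2, push Y → (q2, zz, YZ)
  read z, top Y: go to q2, push Y → (q2, z, YZ)
  read z, top Y: go to q2, push Y → (q2, ε, YZ)
All input consumed in state q2 with stack YZ.

YZ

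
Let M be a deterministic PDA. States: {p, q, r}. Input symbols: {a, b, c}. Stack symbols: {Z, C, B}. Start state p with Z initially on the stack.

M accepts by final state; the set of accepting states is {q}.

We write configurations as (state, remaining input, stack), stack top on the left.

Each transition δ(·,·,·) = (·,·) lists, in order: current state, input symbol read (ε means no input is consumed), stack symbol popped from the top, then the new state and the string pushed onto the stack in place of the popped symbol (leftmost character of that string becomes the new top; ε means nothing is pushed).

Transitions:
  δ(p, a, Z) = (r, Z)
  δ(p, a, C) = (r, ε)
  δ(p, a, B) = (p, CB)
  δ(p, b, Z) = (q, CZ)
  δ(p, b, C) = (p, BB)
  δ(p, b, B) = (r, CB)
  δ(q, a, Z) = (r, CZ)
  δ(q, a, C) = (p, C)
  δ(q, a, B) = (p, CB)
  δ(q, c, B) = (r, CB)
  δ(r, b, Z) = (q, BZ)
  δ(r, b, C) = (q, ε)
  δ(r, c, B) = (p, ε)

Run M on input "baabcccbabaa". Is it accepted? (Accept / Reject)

Reject

(p, baabcccbabaa, Z) ⊢ (q, aabcccbabaa, CZ) ⊢ (p, abcccbabaa, CZ) ⊢ (r, bcccbabaa, Z) ⊢ (q, cccbabaa, BZ) ⊢ (r, ccbabaa, CBZ)
No transition applies at (r, ccbabaa, CBZ); input not fully consumed.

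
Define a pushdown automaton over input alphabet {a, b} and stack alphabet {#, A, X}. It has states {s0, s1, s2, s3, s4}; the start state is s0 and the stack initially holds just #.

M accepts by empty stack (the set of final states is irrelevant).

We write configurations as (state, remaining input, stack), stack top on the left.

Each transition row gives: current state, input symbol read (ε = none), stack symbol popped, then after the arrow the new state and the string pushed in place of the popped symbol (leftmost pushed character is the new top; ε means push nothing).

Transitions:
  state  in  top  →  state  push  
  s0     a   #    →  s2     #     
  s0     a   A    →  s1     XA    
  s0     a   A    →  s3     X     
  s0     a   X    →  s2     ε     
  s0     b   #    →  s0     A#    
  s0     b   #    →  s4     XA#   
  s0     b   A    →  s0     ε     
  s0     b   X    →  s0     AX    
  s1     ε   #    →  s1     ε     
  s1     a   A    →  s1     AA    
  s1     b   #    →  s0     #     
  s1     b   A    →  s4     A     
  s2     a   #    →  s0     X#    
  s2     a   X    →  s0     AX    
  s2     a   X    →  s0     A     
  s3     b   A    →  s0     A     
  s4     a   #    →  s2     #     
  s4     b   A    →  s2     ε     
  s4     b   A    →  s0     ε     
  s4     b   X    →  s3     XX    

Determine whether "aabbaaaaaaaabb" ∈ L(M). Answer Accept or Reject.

Reject

No computation consumes all input and empties the stack.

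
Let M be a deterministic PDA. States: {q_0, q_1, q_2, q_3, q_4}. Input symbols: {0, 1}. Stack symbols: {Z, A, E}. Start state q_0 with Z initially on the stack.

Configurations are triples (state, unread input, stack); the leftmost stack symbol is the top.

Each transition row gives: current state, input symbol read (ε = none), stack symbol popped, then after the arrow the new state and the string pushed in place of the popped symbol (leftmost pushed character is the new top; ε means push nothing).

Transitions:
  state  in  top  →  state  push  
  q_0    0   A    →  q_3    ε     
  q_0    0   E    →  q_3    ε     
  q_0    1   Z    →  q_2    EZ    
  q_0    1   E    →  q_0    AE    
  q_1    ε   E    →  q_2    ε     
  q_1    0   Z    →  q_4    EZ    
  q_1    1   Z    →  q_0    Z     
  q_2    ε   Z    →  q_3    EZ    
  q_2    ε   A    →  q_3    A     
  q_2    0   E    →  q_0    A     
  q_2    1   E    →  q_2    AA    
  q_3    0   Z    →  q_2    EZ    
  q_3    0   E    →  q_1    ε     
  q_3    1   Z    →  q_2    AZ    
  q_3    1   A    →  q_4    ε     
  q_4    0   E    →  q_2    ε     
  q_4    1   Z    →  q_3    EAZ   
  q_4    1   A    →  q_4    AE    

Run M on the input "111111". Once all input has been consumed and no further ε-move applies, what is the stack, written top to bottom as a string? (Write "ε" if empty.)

(q_0, 111111, Z)
  read 1, top Z: go to q_2, push EZ → (q_2, 11111, EZ)
  read 1, top E: go to q_2, push AA → (q_2, 1111, AAZ)
  ε-move, top A: go to q_3, push A → (q_3, 1111, AAZ)
  read 1, top A: go to q_4, push ε → (q_4, 111, AZ)
  read 1, top A: go to q_4, push AE → (q_4, 11, AEZ)
  read 1, top A: go to q_4, push AE → (q_4, 1, AEEZ)
  read 1, top A: go to q_4, push AE → (q_4, ε, AEEEZ)
All input consumed in state q_4 with stack AEEEZ.

AEEEZ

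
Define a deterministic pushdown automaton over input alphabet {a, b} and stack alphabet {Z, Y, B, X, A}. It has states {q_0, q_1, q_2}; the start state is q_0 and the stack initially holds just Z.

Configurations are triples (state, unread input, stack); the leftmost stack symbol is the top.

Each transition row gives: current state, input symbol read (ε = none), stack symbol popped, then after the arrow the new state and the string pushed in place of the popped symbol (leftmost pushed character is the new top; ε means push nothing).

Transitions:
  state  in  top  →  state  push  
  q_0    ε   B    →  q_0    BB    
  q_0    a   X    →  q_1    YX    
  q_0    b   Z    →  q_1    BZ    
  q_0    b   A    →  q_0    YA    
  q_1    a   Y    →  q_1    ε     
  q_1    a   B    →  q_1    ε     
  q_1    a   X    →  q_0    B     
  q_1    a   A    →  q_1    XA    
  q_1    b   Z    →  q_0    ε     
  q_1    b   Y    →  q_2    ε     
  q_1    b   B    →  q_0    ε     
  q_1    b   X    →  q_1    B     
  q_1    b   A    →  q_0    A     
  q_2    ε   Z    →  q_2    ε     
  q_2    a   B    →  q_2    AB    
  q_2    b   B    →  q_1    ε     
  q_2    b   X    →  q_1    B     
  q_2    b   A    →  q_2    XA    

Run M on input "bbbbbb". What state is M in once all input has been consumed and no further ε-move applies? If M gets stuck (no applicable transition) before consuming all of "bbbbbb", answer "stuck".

(q_0, bbbbbb, Z)
  read b, top Z: go to q_1, push BZ → (q_1, bbbbb, BZ)
  read b, top B: go to q_0, push ε → (q_0, bbbb, Z)
  read b, top Z: go to q_1, push BZ → (q_1, bbb, BZ)
  read b, top B: go to q_0, push ε → (q_0, bb, Z)
  read b, top Z: go to q_1, push BZ → (q_1, b, BZ)
  read b, top B: go to q_0, push ε → (q_0, ε, Z)
All input consumed; M is in state q_0.

q_0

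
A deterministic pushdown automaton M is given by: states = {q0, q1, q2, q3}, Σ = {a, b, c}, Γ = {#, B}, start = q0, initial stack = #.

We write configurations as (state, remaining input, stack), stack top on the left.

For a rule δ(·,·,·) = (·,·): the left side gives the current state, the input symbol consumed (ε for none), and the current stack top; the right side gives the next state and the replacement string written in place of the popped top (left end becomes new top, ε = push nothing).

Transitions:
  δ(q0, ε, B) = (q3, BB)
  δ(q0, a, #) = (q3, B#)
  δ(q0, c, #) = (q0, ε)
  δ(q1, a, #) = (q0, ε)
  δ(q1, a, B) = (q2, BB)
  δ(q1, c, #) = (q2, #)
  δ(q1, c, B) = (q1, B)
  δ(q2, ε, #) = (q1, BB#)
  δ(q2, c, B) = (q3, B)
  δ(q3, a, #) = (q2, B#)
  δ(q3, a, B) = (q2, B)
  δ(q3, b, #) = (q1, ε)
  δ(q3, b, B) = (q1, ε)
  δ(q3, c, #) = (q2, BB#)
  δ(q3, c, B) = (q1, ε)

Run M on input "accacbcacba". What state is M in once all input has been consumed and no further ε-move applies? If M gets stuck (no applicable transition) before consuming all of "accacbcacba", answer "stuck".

(q0, accacbcacba, #)
  read a, top #: go to q3, push B# → (q3, ccacbcacba, B#)
  read c, top B: go to q1, push ε → (q1, cacbcacba, #)
  read c, top #: go to q2, push # → (q2, acbcacba, #)
  ε-move, top #: go to q1, push BB# → (q1, acbcacba, BB#)
  read a, top B: go to q2, push BB → (q2, cbcacba, BBB#)
  read c, top B: go to q3, push B → (q3, bcacba, BBB#)
  read b, top B: go to q1, push ε → (q1, cacba, BB#)
  read c, top B: go to q1, push B → (q1, acba, BB#)
  read a, top B: go to q2, push BB → (q2, cba, BBB#)
  read c, top B: go to q3, push B → (q3, ba, BBB#)
  read b, top B: go to q1, push ε → (q1, a, BB#)
  read a, top B: go to q2, push BB → (q2, ε, BBB#)
All input consumed; M is in state q2.

q2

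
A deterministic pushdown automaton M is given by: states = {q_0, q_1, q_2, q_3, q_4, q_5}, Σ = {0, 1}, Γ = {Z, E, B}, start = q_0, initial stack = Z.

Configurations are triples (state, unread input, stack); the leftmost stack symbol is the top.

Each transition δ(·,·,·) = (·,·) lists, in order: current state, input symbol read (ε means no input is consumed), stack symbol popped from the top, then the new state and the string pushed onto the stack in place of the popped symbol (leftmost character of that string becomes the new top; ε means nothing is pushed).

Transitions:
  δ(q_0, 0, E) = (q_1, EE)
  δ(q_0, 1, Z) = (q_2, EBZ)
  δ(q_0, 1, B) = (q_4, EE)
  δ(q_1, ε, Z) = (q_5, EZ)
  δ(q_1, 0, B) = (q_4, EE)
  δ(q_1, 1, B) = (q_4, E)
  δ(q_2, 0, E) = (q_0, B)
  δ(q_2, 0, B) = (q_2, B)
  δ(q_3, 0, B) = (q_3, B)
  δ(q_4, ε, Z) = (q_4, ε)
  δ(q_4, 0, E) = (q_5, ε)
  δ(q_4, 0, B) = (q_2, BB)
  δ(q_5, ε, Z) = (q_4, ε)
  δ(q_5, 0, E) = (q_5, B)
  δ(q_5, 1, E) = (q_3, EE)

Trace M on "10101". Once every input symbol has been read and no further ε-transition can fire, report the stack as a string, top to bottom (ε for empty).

EEBZ

(q_0, 10101, Z) ⊢ (q_2, 0101, EBZ) ⊢ (q_0, 101, BBZ) ⊢ (q_4, 01, EEBZ) ⊢ (q_5, 1, EBZ) ⊢ (q_3, ε, EEBZ)
All input consumed in state q_3 with stack EEBZ.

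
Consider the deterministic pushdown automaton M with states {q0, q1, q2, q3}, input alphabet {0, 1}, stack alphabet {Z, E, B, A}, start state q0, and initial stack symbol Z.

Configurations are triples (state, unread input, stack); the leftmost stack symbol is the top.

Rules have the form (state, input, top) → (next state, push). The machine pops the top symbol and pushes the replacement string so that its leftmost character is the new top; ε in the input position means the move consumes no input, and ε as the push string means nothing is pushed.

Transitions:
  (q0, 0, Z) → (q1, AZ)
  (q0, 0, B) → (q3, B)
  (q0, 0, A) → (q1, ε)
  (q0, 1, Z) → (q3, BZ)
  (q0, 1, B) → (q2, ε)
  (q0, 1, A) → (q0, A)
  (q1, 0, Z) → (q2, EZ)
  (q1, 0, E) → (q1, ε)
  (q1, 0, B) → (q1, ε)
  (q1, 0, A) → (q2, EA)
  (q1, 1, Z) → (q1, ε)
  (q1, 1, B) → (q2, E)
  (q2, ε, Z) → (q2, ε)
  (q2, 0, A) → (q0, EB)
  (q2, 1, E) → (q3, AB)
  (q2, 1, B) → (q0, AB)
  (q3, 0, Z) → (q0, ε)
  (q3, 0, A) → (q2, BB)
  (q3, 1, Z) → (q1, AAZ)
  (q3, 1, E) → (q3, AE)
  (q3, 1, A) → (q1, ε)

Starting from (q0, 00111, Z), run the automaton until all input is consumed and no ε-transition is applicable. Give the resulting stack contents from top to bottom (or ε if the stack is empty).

(q0, 00111, Z)
  read 0, top Z: go to q1, push AZ → (q1, 0111, AZ)
  read 0, top A: go to q2, push EA → (q2, 111, EAZ)
  read 1, top E: go to q3, push AB → (q3, 11, ABAZ)
  read 1, top A: go to q1, push ε → (q1, 1, BAZ)
  read 1, top B: go to q2, push E → (q2, ε, EAZ)
All input consumed in state q2 with stack EAZ.

EAZ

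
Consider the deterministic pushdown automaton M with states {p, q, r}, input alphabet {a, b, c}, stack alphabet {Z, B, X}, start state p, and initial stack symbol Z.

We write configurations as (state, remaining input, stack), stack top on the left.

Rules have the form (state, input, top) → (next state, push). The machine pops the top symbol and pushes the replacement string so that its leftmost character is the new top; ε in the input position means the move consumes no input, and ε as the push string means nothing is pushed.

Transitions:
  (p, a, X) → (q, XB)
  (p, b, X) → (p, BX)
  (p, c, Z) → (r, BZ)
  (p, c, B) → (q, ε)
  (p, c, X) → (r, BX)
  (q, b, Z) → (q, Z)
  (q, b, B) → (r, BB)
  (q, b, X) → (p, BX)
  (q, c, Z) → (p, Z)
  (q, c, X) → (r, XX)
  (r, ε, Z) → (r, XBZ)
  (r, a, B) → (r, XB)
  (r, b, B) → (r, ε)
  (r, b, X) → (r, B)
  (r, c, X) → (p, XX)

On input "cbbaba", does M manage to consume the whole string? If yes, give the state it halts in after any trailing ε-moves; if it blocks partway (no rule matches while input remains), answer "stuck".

(p, cbbaba, Z)
  read c, top Z: go to r, push BZ → (r, bbaba, BZ)
  read b, top B: go to r, push ε → (r, baba, Z)
  ε-move, top Z: go to r, push XBZ → (r, baba, XBZ)
  read b, top X: go to r, push B → (r, aba, BBZ)
  read a, top B: go to r, push XB → (r, ba, XBBZ)
  read b, top X: go to r, push B → (r, a, BBBZ)
  read a, top B: go to r, push XB → (r, ε, XBBBZ)
All input consumed; M is in state r.

r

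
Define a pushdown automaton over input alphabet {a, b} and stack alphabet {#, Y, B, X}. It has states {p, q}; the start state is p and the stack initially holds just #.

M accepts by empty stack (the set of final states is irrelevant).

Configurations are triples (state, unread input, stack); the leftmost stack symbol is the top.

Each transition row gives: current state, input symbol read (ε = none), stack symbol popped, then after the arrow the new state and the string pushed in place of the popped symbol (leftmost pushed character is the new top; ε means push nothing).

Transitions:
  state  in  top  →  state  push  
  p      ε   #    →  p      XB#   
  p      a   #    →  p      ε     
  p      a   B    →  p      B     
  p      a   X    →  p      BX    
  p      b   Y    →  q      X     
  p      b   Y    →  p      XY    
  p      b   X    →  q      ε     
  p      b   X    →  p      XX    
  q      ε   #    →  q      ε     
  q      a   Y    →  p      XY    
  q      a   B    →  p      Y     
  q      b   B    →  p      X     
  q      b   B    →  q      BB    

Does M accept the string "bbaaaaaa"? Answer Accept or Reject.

No computation consumes all input and empties the stack.

Reject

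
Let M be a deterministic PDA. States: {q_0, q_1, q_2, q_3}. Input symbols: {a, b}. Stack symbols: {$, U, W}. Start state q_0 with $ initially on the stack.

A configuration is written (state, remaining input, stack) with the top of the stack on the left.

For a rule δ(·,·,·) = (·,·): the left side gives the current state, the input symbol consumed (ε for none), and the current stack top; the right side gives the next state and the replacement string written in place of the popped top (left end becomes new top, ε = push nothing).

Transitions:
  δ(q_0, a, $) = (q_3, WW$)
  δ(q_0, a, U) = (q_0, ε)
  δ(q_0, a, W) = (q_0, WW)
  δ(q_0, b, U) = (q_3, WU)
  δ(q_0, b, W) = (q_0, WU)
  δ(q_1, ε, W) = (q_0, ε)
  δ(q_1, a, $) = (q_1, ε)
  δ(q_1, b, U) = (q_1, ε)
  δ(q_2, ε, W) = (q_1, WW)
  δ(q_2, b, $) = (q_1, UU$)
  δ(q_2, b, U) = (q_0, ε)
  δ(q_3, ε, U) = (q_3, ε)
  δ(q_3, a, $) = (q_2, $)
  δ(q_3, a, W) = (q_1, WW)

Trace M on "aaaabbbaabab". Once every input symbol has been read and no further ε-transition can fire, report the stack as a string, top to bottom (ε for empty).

(q_0, aaaabbbaabab, $)
  read a, top $: go to q_3, push WW$ → (q_3, aaabbbaabab, WW$)
  read a, top W: go to q_1, push WW → (q_1, aabbbaabab, WWW$)
  ε-move, top W: go to q_0, push ε → (q_0, aabbbaabab, WW$)
  read a, top W: go to q_0, push WW → (q_0, abbbaabab, WWW$)
  read a, top W: go to q_0, push WW → (q_0, bbbaabab, WWWW$)
  read b, top W: go to q_0, push WU → (q_0, bbaabab, WUWWW$)
  read b, top W: go to q_0, push WU → (q_0, baabab, WUUWWW$)
  read b, top W: go to q_0, push WU → (q_0, aabab, WUUUWWW$)
  read a, top W: go to q_0, push WW → (q_0, abab, WWUUUWWW$)
  read a, top W: go to q_0, push WW → (q_0, bab, WWWUUUWWW$)
  read b, top W: go to q_0, push WU → (q_0, ab, WUWWUUUWWW$)
  read a, top W: go to q_0, push WW → (q_0, b, WWUWWUUUWWW$)
  read b, top W: go to q_0, push WU → (q_0, ε, WUWUWWUUUWWW$)
All input consumed in state q_0 with stack WUWUWWUUUWWW$.

WUWUWWUUUWWW$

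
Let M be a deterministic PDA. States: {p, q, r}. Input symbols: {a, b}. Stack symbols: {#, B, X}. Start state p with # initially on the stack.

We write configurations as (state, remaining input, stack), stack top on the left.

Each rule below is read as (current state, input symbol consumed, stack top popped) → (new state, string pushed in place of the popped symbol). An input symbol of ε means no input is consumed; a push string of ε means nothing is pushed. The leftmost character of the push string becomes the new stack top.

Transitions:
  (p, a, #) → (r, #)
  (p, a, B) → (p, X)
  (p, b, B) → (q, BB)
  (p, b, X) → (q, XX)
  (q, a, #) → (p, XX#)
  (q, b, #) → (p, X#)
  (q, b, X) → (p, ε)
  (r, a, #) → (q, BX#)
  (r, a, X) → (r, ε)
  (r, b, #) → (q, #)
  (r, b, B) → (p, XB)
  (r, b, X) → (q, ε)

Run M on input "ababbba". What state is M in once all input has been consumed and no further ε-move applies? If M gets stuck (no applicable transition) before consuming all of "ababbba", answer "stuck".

(p, ababbba, #) ⊢ (r, babbba, #) ⊢ (q, abbba, #) ⊢ (p, bbba, XX#) ⊢ (q, bba, XXX#) ⊢ (p, ba, XX#) ⊢ (q, a, XXX#)
No transition for (q, a, top X); M blocks with input a remaining.

stuck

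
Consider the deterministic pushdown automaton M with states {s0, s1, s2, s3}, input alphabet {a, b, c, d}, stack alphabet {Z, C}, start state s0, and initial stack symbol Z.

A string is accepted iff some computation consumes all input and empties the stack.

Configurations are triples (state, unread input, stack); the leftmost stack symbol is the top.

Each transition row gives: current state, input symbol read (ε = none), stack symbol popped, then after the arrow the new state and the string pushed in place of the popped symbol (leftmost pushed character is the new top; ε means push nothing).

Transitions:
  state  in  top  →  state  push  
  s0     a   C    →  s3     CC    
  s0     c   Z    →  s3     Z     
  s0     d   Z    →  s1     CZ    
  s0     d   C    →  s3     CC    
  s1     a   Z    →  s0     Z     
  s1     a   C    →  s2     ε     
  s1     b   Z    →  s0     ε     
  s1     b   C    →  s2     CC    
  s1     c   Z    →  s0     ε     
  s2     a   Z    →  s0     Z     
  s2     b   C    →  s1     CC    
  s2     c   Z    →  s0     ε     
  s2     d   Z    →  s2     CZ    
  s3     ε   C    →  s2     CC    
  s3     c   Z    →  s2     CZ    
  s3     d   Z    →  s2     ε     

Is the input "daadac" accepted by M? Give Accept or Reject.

(s0, daadac, Z) ⊢ (s1, aadac, CZ) ⊢ (s2, adac, Z) ⊢ (s0, dac, Z) ⊢ (s1, ac, CZ) ⊢ (s2, c, Z) ⊢ (s0, ε, ε)
All input consumed and the stack is empty.

Accept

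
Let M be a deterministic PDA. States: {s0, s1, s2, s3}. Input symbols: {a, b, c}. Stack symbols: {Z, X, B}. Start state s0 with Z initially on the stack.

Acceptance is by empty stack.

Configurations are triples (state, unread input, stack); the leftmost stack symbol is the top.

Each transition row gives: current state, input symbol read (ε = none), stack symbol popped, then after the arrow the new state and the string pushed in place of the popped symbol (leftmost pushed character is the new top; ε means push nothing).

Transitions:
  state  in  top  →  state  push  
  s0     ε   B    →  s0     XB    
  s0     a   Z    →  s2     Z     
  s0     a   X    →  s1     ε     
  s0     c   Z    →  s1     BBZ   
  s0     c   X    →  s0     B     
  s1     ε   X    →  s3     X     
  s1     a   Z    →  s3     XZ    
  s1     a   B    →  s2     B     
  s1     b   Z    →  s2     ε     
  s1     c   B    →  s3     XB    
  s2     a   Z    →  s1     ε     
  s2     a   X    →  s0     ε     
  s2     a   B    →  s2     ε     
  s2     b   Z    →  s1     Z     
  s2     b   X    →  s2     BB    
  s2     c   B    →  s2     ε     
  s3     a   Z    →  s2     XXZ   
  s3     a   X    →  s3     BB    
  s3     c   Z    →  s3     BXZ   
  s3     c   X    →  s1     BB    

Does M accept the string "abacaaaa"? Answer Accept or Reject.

Accept

(s0, abacaaaa, Z)
  read a, top Z: go to s2, push Z → (s2, bacaaaa, Z)
  read b, top Z: go to s1, push Z → (s1, acaaaa, Z)
  read a, top Z: go to s3, push XZ → (s3, caaaa, XZ)
  read c, top X: go to s1, push BB → (s1, aaaa, BBZ)
  read a, top B: go to s2, push B → (s2, aaa, BBZ)
  read a, top B: go to s2, push ε → (s2, aa, BZ)
  read a, top B: go to s2, push ε → (s2, a, Z)
  read a, top Z: go to s1, push ε → (s1, ε, ε)
All input consumed and the stack is empty.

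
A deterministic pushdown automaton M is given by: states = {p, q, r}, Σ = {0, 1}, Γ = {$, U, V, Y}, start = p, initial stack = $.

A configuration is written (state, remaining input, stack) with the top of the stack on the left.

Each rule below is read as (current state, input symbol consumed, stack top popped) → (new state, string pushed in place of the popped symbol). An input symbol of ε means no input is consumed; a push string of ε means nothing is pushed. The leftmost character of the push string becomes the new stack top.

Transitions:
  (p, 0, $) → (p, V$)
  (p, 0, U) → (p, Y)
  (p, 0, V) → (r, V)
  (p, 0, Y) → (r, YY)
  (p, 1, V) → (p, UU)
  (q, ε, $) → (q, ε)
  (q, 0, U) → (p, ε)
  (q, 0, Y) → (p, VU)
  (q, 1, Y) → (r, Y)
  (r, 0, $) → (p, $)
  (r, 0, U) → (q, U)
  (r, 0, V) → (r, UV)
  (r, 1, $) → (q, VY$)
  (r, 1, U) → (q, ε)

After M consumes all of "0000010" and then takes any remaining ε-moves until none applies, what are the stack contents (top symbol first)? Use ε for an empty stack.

(p, 0000010, $) ⊢ (p, 000010, V$) ⊢ (r, 00010, V$) ⊢ (r, 0010, UV$) ⊢ (q, 010, UV$) ⊢ (p, 10, V$) ⊢ (p, 0, UU$) ⊢ (p, ε, YU$)
All input consumed in state p with stack YU$.

YU$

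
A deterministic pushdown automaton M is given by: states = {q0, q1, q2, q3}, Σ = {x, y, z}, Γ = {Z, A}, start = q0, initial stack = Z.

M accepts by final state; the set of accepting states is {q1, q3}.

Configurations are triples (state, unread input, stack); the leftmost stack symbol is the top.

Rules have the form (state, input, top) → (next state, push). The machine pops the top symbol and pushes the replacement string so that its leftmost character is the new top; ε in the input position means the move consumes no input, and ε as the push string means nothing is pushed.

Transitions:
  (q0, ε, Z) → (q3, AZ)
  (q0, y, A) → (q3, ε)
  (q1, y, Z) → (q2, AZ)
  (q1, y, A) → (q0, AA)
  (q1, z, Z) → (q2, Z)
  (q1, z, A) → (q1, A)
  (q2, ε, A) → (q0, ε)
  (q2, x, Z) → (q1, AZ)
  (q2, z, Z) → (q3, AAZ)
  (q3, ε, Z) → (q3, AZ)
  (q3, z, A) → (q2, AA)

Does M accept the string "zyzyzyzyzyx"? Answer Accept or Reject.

(q0, zyzyzyzyzyx, Z)
  ε-move, top Z: go to q3, push AZ → (q3, zyzyzyzyzyx, AZ)
  read z, top A: go to q2, push AA → (q2, yzyzyzyzyx, AAZ)
  ε-move, top A: go to q0, push ε → (q0, yzyzyzyzyx, AZ)
  read y, top A: go to q3, push ε → (q3, zyzyzyzyx, Z)
  ε-move, top Z: go to q3, push AZ → (q3, zyzyzyzyx, AZ)
  read z, top A: go to q2, push AA → (q2, yzyzyzyx, AAZ)
  ε-move, top A: go to q0, push ε → (q0, yzyzyzyx, AZ)
  read y, top A: go to q3, push ε → (q3, zyzyzyx, Z)
  ε-move, top Z: go to q3, push AZ → (q3, zyzyzyx, AZ)
  read z, top A: go to q2, push AA → (q2, yzyzyx, AAZ)
  ε-move, top A: go to q0, push ε → (q0, yzyzyx, AZ)
  read y, top A: go to q3, push ε → (q3, zyzyx, Z)
  ε-move, top Z: go to q3, push AZ → (q3, zyzyx, AZ)
  read z, top A: go to q2, push AA → (q2, yzyx, AAZ)
  ε-move, top A: go to q0, push ε → (q0, yzyx, AZ)
  read y, top A: go to q3, push ε → (q3, zyx, Z)
  ε-move, top Z: go to q3, push AZ → (q3, zyx, AZ)
  read z, top A: go to q2, push AA → (q2, yx, AAZ)
  ε-move, top A: go to q0, push ε → (q0, yx, AZ)
  read y, top A: go to q3, push ε → (q3, x, Z)
  ε-move, top Z: go to q3, push AZ → (q3, x, AZ)
No transition applies at (q3, x, AZ); input not fully consumed.

Reject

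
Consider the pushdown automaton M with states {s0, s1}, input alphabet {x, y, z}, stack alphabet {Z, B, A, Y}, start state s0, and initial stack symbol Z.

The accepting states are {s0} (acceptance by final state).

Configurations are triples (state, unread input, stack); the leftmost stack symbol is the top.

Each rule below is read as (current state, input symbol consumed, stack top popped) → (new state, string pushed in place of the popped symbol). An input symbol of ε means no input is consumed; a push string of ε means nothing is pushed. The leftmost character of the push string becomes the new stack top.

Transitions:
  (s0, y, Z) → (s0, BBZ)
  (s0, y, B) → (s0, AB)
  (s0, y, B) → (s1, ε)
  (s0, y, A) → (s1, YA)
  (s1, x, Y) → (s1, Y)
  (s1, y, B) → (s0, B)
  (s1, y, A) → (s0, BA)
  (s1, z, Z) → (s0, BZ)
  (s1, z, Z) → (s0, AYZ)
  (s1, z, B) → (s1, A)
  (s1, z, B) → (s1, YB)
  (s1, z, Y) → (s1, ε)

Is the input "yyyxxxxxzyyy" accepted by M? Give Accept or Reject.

One accepting computation: (s0, yyyxxxxxzyyy, Z) ⊢ (s0, yyxxxxxzyyy, BBZ) ⊢ (s0, yxxxxxzyyy, ABBZ) ⊢ (s1, xxxxxzyyy, YABBZ) ⊢ (s1, xxxxzyyy, YABBZ) ⊢ (s1, xxxzyyy, YABBZ) ⊢ (s1, xxzyyy, YABBZ) ⊢ (s1, xzyyy, YABBZ) ⊢ (s1, zyyy, YABBZ) ⊢ (s1, yyy, ABBZ) ⊢ (s0, yy, BABBZ) ⊢ (s1, y, ABBZ) ⊢ (s0, ε, BABBZ)
All input consumed and state s0 ∈ F.

Accept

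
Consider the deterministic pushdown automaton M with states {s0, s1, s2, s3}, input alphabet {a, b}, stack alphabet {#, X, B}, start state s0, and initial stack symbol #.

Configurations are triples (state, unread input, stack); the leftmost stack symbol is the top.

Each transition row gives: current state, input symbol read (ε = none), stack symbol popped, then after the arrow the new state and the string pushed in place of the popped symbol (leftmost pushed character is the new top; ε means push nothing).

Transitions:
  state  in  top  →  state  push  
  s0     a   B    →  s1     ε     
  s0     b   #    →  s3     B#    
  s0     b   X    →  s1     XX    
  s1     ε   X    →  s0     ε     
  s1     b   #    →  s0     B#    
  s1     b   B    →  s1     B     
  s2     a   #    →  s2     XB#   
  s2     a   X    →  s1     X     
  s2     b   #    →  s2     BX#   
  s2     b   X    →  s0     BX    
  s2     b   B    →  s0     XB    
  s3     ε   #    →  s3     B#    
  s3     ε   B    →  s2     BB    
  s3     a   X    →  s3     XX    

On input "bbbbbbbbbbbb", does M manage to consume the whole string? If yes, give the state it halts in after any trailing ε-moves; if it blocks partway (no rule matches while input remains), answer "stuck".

(s0, bbbbbbbbbbbb, #) ⊢ (s3, bbbbbbbbbbb, B#) ⊢ (s2, bbbbbbbbbbb, BB#) ⊢ (s0, bbbbbbbbbb, XBB#) ⊢ (s1, bbbbbbbbb, XXBB#) ⊢ (s0, bbbbbbbbb, XBB#) ⊢ (s1, bbbbbbbb, XXBB#) ⊢ (s0, bbbbbbbb, XBB#) ⊢ (s1, bbbbbbb, XXBB#) ⊢ (s0, bbbbbbb, XBB#) ⊢ (s1, bbbbbb, XXBB#) ⊢ (s0, bbbbbb, XBB#) ⊢ (s1, bbbbb, XXBB#) ⊢ (s0, bbbbb, XBB#) ⊢ (s1, bbbb, XXBB#) ⊢ (s0, bbbb, XBB#) ⊢ (s1, bbb, XXBB#) ⊢ (s0, bbb, XBB#) ⊢ (s1, bb, XXBB#) ⊢ (s0, bb, XBB#) ⊢ (s1, b, XXBB#) ⊢ (s0, b, XBB#) ⊢ (s1, ε, XXBB#) ⊢ (s0, ε, XBB#)
All input consumed; M is in state s0.

s0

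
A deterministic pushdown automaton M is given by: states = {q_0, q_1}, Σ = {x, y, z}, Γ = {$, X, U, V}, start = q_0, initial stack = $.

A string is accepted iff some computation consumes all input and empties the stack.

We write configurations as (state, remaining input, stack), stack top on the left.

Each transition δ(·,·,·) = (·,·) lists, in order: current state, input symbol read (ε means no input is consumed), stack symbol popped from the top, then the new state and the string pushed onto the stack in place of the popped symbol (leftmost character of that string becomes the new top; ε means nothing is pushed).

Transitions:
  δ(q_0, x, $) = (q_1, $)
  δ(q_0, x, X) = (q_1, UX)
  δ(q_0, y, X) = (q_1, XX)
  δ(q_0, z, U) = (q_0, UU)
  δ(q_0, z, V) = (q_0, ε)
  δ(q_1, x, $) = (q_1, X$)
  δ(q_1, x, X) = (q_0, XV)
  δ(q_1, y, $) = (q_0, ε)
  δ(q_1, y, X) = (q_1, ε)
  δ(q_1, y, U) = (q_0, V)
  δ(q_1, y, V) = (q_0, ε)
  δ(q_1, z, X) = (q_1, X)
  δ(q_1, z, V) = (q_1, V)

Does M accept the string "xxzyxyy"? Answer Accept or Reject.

Accept

(q_0, xxzyxyy, $)
  read x, top $: go to q_1, push $ → (q_1, xzyxyy, $)
  read x, top $: go to q_1, push X$ → (q_1, zyxyy, X$)
  read z, top X: go to q_1, push X → (q_1, yxyy, X$)
  read y, top X: go to q_1, push ε → (q_1, xyy, $)
  read x, top $: go to q_1, push X$ → (q_1, yy, X$)
  read y, top X: go to q_1, push ε → (q_1, y, $)
  read y, top $: go to q_0, push ε → (q_0, ε, ε)
All input consumed and the stack is empty.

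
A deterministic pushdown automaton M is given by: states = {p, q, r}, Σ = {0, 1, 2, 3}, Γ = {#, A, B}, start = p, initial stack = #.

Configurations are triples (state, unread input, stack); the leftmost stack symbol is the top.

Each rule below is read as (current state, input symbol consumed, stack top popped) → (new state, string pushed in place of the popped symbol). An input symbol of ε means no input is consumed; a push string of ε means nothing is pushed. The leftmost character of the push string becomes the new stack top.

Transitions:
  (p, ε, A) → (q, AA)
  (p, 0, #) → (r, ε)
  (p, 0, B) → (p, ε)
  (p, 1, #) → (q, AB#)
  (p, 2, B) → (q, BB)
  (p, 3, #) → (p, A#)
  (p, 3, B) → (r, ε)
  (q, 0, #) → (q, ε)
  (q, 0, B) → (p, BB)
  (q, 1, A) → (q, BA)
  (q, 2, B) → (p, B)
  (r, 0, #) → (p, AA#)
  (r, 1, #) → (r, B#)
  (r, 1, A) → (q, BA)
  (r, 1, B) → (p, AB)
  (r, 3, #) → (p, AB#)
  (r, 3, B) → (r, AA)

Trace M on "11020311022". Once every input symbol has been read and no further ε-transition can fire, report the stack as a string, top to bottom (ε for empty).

BBBAABBBAB#

(p, 11020311022, #)
  read 1, top #: go to q, push AB# → (q, 1020311022, AB#)
  read 1, top A: go to q, push BA → (q, 020311022, BAB#)
  read 0, top B: go to p, push BB → (p, 20311022, BBAB#)
  read 2, top B: go to q, push BB → (q, 0311022, BBBAB#)
  read 0, top B: go to p, push BB → (p, 311022, BBBBAB#)
  read 3, top B: go to r, push ε → (r, 11022, BBBAB#)
  read 1, top B: go to p, push AB → (p, 1022, ABBBAB#)
  ε-move, top A: go to q, push AA → (q, 1022, AABBBAB#)
  read 1, top A: go to q, push BA → (q, 022, BAABBBAB#)
  read 0, top B: go to p, push BB → (p, 22, BBAABBBAB#)
  read 2, top B: go to q, push BB → (q, 2, BBBAABBBAB#)
  read 2, top B: go to p, push B → (p, ε, BBBAABBBAB#)
All input consumed in state p with stack BBBAABBBAB#.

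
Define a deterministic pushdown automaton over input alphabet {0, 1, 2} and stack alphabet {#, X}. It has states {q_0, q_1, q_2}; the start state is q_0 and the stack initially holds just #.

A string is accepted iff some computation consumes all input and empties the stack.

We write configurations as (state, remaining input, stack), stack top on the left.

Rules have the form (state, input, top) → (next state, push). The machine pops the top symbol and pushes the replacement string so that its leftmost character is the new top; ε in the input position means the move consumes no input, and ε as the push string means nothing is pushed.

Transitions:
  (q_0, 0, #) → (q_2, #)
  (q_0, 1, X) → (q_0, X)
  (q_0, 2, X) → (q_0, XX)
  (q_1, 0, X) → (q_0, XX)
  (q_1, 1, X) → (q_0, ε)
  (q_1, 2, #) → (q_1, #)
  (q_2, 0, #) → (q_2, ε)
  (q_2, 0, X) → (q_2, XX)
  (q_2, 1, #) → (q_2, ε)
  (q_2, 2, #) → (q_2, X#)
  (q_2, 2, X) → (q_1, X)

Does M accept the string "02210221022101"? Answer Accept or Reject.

Accept

(q_0, 02210221022101, #) ⊢ (q_2, 2210221022101, #) ⊢ (q_2, 210221022101, X#) ⊢ (q_1, 10221022101, X#) ⊢ (q_0, 0221022101, #) ⊢ (q_2, 221022101, #) ⊢ (q_2, 21022101, X#) ⊢ (q_1, 1022101, X#) ⊢ (q_0, 022101, #) ⊢ (q_2, 22101, #) ⊢ (q_2, 2101, X#) ⊢ (q_1, 101, X#) ⊢ (q_0, 01, #) ⊢ (q_2, 1, #) ⊢ (q_2, ε, ε)
All input consumed and the stack is empty.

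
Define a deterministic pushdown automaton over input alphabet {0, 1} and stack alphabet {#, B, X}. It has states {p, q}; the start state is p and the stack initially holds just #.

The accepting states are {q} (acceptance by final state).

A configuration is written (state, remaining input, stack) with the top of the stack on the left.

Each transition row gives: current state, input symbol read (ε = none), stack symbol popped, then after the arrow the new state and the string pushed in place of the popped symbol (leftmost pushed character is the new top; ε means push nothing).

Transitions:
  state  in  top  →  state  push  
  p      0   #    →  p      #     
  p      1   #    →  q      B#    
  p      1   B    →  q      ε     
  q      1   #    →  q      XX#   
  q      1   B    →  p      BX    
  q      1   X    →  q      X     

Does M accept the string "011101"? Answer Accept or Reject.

Reject

(p, 011101, #)
  read 0, top #: go to p, push # → (p, 11101, #)
  read 1, top #: go to q, push B# → (q, 1101, B#)
  read 1, top B: go to p, push BX → (p, 101, BX#)
  read 1, top B: go to q, push ε → (q, 01, X#)
No transition applies at (q, 01, X#); input not fully consumed.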